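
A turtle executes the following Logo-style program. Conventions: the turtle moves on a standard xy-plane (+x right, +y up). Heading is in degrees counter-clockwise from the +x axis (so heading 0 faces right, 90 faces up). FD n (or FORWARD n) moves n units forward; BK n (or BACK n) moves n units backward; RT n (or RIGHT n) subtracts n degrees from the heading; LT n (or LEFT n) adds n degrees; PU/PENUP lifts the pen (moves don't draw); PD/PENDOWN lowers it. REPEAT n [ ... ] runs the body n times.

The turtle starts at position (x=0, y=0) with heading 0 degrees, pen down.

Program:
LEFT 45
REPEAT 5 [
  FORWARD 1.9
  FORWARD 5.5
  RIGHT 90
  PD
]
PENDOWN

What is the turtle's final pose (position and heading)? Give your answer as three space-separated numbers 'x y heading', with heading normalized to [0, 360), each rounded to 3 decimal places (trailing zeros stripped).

Answer: 5.233 5.233 315

Derivation:
Executing turtle program step by step:
Start: pos=(0,0), heading=0, pen down
LT 45: heading 0 -> 45
REPEAT 5 [
  -- iteration 1/5 --
  FD 1.9: (0,0) -> (1.344,1.344) [heading=45, draw]
  FD 5.5: (1.344,1.344) -> (5.233,5.233) [heading=45, draw]
  RT 90: heading 45 -> 315
  PD: pen down
  -- iteration 2/5 --
  FD 1.9: (5.233,5.233) -> (6.576,3.889) [heading=315, draw]
  FD 5.5: (6.576,3.889) -> (10.465,0) [heading=315, draw]
  RT 90: heading 315 -> 225
  PD: pen down
  -- iteration 3/5 --
  FD 1.9: (10.465,0) -> (9.122,-1.344) [heading=225, draw]
  FD 5.5: (9.122,-1.344) -> (5.233,-5.233) [heading=225, draw]
  RT 90: heading 225 -> 135
  PD: pen down
  -- iteration 4/5 --
  FD 1.9: (5.233,-5.233) -> (3.889,-3.889) [heading=135, draw]
  FD 5.5: (3.889,-3.889) -> (0,0) [heading=135, draw]
  RT 90: heading 135 -> 45
  PD: pen down
  -- iteration 5/5 --
  FD 1.9: (0,0) -> (1.344,1.344) [heading=45, draw]
  FD 5.5: (1.344,1.344) -> (5.233,5.233) [heading=45, draw]
  RT 90: heading 45 -> 315
  PD: pen down
]
PD: pen down
Final: pos=(5.233,5.233), heading=315, 10 segment(s) drawn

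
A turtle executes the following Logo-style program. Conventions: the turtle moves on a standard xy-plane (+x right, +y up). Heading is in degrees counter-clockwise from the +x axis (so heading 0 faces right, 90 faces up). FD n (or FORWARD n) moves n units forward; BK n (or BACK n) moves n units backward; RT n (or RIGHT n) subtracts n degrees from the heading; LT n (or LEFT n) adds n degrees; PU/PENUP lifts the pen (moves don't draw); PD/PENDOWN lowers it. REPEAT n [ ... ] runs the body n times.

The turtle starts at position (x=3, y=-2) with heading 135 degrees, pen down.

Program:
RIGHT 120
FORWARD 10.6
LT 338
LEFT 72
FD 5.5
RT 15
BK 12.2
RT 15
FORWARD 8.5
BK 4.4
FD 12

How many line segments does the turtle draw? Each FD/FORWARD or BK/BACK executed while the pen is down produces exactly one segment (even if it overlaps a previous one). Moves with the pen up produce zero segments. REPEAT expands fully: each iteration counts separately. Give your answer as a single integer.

Executing turtle program step by step:
Start: pos=(3,-2), heading=135, pen down
RT 120: heading 135 -> 15
FD 10.6: (3,-2) -> (13.239,0.743) [heading=15, draw]
LT 338: heading 15 -> 353
LT 72: heading 353 -> 65
FD 5.5: (13.239,0.743) -> (15.563,5.728) [heading=65, draw]
RT 15: heading 65 -> 50
BK 12.2: (15.563,5.728) -> (7.721,-3.618) [heading=50, draw]
RT 15: heading 50 -> 35
FD 8.5: (7.721,-3.618) -> (14.684,1.258) [heading=35, draw]
BK 4.4: (14.684,1.258) -> (11.08,-1.266) [heading=35, draw]
FD 12: (11.08,-1.266) -> (20.91,5.617) [heading=35, draw]
Final: pos=(20.91,5.617), heading=35, 6 segment(s) drawn
Segments drawn: 6

Answer: 6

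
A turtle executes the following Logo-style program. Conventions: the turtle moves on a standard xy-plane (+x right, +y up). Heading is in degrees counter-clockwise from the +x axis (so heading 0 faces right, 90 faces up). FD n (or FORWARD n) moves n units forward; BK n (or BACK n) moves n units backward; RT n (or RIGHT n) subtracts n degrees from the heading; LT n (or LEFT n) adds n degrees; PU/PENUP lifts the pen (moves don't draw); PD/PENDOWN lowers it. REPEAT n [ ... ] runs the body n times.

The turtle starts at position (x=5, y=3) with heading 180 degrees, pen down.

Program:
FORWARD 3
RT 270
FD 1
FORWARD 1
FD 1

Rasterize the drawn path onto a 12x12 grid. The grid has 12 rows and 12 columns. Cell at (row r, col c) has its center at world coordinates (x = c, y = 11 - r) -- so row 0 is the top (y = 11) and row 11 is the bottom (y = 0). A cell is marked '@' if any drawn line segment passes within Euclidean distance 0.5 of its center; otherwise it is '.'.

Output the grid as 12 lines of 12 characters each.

Answer: ............
............
............
............
............
............
............
............
..@@@@......
..@.........
..@.........
..@.........

Derivation:
Segment 0: (5,3) -> (2,3)
Segment 1: (2,3) -> (2,2)
Segment 2: (2,2) -> (2,1)
Segment 3: (2,1) -> (2,0)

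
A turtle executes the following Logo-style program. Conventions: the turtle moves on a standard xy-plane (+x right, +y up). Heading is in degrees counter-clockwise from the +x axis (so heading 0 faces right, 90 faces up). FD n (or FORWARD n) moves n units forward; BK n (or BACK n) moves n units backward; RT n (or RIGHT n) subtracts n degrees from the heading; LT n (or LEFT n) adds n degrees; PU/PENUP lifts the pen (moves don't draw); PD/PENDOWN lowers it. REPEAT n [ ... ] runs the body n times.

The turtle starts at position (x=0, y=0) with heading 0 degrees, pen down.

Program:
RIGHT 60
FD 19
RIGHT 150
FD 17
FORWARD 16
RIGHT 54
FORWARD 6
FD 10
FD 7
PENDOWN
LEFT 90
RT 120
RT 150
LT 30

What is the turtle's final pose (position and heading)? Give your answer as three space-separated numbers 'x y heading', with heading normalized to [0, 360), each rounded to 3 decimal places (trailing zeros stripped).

Answer: -21.483 22.92 306

Derivation:
Executing turtle program step by step:
Start: pos=(0,0), heading=0, pen down
RT 60: heading 0 -> 300
FD 19: (0,0) -> (9.5,-16.454) [heading=300, draw]
RT 150: heading 300 -> 150
FD 17: (9.5,-16.454) -> (-5.222,-7.954) [heading=150, draw]
FD 16: (-5.222,-7.954) -> (-19.079,0.046) [heading=150, draw]
RT 54: heading 150 -> 96
FD 6: (-19.079,0.046) -> (-19.706,6.013) [heading=96, draw]
FD 10: (-19.706,6.013) -> (-20.751,15.958) [heading=96, draw]
FD 7: (-20.751,15.958) -> (-21.483,22.92) [heading=96, draw]
PD: pen down
LT 90: heading 96 -> 186
RT 120: heading 186 -> 66
RT 150: heading 66 -> 276
LT 30: heading 276 -> 306
Final: pos=(-21.483,22.92), heading=306, 6 segment(s) drawn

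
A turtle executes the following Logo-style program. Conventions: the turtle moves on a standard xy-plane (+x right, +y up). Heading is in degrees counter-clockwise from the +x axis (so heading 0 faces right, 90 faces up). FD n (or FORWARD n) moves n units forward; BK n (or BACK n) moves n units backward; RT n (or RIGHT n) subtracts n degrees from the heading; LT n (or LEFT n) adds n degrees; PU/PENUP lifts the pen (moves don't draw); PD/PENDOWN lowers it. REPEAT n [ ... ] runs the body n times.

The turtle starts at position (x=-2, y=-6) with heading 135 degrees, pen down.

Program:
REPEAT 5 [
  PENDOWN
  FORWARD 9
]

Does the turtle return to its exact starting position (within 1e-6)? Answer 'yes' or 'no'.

Answer: no

Derivation:
Executing turtle program step by step:
Start: pos=(-2,-6), heading=135, pen down
REPEAT 5 [
  -- iteration 1/5 --
  PD: pen down
  FD 9: (-2,-6) -> (-8.364,0.364) [heading=135, draw]
  -- iteration 2/5 --
  PD: pen down
  FD 9: (-8.364,0.364) -> (-14.728,6.728) [heading=135, draw]
  -- iteration 3/5 --
  PD: pen down
  FD 9: (-14.728,6.728) -> (-21.092,13.092) [heading=135, draw]
  -- iteration 4/5 --
  PD: pen down
  FD 9: (-21.092,13.092) -> (-27.456,19.456) [heading=135, draw]
  -- iteration 5/5 --
  PD: pen down
  FD 9: (-27.456,19.456) -> (-33.82,25.82) [heading=135, draw]
]
Final: pos=(-33.82,25.82), heading=135, 5 segment(s) drawn

Start position: (-2, -6)
Final position: (-33.82, 25.82)
Distance = 45; >= 1e-6 -> NOT closed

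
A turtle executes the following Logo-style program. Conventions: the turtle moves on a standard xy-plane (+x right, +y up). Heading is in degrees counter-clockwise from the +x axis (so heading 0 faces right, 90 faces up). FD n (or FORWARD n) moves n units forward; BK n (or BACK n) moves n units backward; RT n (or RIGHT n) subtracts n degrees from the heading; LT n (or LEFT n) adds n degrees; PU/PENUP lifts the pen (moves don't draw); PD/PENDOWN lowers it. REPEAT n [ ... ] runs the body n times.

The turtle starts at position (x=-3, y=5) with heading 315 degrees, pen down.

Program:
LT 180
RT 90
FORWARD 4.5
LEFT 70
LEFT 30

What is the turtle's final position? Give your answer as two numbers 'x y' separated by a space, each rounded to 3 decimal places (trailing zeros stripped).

Executing turtle program step by step:
Start: pos=(-3,5), heading=315, pen down
LT 180: heading 315 -> 135
RT 90: heading 135 -> 45
FD 4.5: (-3,5) -> (0.182,8.182) [heading=45, draw]
LT 70: heading 45 -> 115
LT 30: heading 115 -> 145
Final: pos=(0.182,8.182), heading=145, 1 segment(s) drawn

Answer: 0.182 8.182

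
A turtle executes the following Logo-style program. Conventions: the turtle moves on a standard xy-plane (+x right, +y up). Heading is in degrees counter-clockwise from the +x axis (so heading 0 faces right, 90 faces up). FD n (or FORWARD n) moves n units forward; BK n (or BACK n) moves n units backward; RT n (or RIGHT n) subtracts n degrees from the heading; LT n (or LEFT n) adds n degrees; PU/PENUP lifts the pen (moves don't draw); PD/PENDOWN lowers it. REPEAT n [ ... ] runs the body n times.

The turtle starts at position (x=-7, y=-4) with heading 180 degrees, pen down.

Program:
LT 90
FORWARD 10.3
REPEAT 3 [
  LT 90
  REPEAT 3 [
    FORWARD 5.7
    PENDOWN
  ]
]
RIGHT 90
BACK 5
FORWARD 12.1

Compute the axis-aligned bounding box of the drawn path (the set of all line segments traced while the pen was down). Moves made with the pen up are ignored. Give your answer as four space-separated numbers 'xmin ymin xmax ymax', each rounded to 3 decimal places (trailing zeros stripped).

Answer: -7 -14.3 10.1 9.9

Derivation:
Executing turtle program step by step:
Start: pos=(-7,-4), heading=180, pen down
LT 90: heading 180 -> 270
FD 10.3: (-7,-4) -> (-7,-14.3) [heading=270, draw]
REPEAT 3 [
  -- iteration 1/3 --
  LT 90: heading 270 -> 0
  REPEAT 3 [
    -- iteration 1/3 --
    FD 5.7: (-7,-14.3) -> (-1.3,-14.3) [heading=0, draw]
    PD: pen down
    -- iteration 2/3 --
    FD 5.7: (-1.3,-14.3) -> (4.4,-14.3) [heading=0, draw]
    PD: pen down
    -- iteration 3/3 --
    FD 5.7: (4.4,-14.3) -> (10.1,-14.3) [heading=0, draw]
    PD: pen down
  ]
  -- iteration 2/3 --
  LT 90: heading 0 -> 90
  REPEAT 3 [
    -- iteration 1/3 --
    FD 5.7: (10.1,-14.3) -> (10.1,-8.6) [heading=90, draw]
    PD: pen down
    -- iteration 2/3 --
    FD 5.7: (10.1,-8.6) -> (10.1,-2.9) [heading=90, draw]
    PD: pen down
    -- iteration 3/3 --
    FD 5.7: (10.1,-2.9) -> (10.1,2.8) [heading=90, draw]
    PD: pen down
  ]
  -- iteration 3/3 --
  LT 90: heading 90 -> 180
  REPEAT 3 [
    -- iteration 1/3 --
    FD 5.7: (10.1,2.8) -> (4.4,2.8) [heading=180, draw]
    PD: pen down
    -- iteration 2/3 --
    FD 5.7: (4.4,2.8) -> (-1.3,2.8) [heading=180, draw]
    PD: pen down
    -- iteration 3/3 --
    FD 5.7: (-1.3,2.8) -> (-7,2.8) [heading=180, draw]
    PD: pen down
  ]
]
RT 90: heading 180 -> 90
BK 5: (-7,2.8) -> (-7,-2.2) [heading=90, draw]
FD 12.1: (-7,-2.2) -> (-7,9.9) [heading=90, draw]
Final: pos=(-7,9.9), heading=90, 12 segment(s) drawn

Segment endpoints: x in {-7, -7, -7, -7, -7, -1.3, -1.3, 4.4, 4.4, 10.1, 10.1, 10.1, 10.1}, y in {-14.3, -14.3, -14.3, -14.3, -8.6, -4, -2.9, -2.2, 2.8, 2.8, 2.8, 2.8, 9.9}
xmin=-7, ymin=-14.3, xmax=10.1, ymax=9.9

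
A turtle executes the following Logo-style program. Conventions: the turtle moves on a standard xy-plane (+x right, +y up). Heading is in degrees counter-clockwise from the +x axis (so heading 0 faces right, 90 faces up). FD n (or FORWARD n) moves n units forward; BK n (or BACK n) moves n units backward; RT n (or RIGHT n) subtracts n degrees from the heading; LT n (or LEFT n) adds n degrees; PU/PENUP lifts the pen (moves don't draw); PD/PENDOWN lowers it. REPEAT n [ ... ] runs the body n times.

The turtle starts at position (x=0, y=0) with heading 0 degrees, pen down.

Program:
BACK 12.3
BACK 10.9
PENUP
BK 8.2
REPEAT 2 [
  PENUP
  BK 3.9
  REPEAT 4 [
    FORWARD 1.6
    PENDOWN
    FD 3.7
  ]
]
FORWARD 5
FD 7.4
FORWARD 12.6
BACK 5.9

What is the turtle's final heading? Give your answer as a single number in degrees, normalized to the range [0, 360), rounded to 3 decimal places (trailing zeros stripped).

Answer: 0

Derivation:
Executing turtle program step by step:
Start: pos=(0,0), heading=0, pen down
BK 12.3: (0,0) -> (-12.3,0) [heading=0, draw]
BK 10.9: (-12.3,0) -> (-23.2,0) [heading=0, draw]
PU: pen up
BK 8.2: (-23.2,0) -> (-31.4,0) [heading=0, move]
REPEAT 2 [
  -- iteration 1/2 --
  PU: pen up
  BK 3.9: (-31.4,0) -> (-35.3,0) [heading=0, move]
  REPEAT 4 [
    -- iteration 1/4 --
    FD 1.6: (-35.3,0) -> (-33.7,0) [heading=0, move]
    PD: pen down
    FD 3.7: (-33.7,0) -> (-30,0) [heading=0, draw]
    -- iteration 2/4 --
    FD 1.6: (-30,0) -> (-28.4,0) [heading=0, draw]
    PD: pen down
    FD 3.7: (-28.4,0) -> (-24.7,0) [heading=0, draw]
    -- iteration 3/4 --
    FD 1.6: (-24.7,0) -> (-23.1,0) [heading=0, draw]
    PD: pen down
    FD 3.7: (-23.1,0) -> (-19.4,0) [heading=0, draw]
    -- iteration 4/4 --
    FD 1.6: (-19.4,0) -> (-17.8,0) [heading=0, draw]
    PD: pen down
    FD 3.7: (-17.8,0) -> (-14.1,0) [heading=0, draw]
  ]
  -- iteration 2/2 --
  PU: pen up
  BK 3.9: (-14.1,0) -> (-18,0) [heading=0, move]
  REPEAT 4 [
    -- iteration 1/4 --
    FD 1.6: (-18,0) -> (-16.4,0) [heading=0, move]
    PD: pen down
    FD 3.7: (-16.4,0) -> (-12.7,0) [heading=0, draw]
    -- iteration 2/4 --
    FD 1.6: (-12.7,0) -> (-11.1,0) [heading=0, draw]
    PD: pen down
    FD 3.7: (-11.1,0) -> (-7.4,0) [heading=0, draw]
    -- iteration 3/4 --
    FD 1.6: (-7.4,0) -> (-5.8,0) [heading=0, draw]
    PD: pen down
    FD 3.7: (-5.8,0) -> (-2.1,0) [heading=0, draw]
    -- iteration 4/4 --
    FD 1.6: (-2.1,0) -> (-0.5,0) [heading=0, draw]
    PD: pen down
    FD 3.7: (-0.5,0) -> (3.2,0) [heading=0, draw]
  ]
]
FD 5: (3.2,0) -> (8.2,0) [heading=0, draw]
FD 7.4: (8.2,0) -> (15.6,0) [heading=0, draw]
FD 12.6: (15.6,0) -> (28.2,0) [heading=0, draw]
BK 5.9: (28.2,0) -> (22.3,0) [heading=0, draw]
Final: pos=(22.3,0), heading=0, 20 segment(s) drawn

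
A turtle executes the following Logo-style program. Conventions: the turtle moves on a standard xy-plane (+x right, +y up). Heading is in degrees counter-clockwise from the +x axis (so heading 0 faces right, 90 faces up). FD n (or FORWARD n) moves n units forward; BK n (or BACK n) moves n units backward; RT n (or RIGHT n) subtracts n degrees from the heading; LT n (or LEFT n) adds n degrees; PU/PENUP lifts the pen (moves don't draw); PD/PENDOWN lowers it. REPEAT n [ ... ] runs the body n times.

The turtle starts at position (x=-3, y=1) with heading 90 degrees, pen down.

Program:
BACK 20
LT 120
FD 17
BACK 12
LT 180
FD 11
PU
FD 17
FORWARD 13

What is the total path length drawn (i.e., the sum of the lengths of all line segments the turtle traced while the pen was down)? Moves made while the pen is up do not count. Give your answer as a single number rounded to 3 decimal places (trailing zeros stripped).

Executing turtle program step by step:
Start: pos=(-3,1), heading=90, pen down
BK 20: (-3,1) -> (-3,-19) [heading=90, draw]
LT 120: heading 90 -> 210
FD 17: (-3,-19) -> (-17.722,-27.5) [heading=210, draw]
BK 12: (-17.722,-27.5) -> (-7.33,-21.5) [heading=210, draw]
LT 180: heading 210 -> 30
FD 11: (-7.33,-21.5) -> (2.196,-16) [heading=30, draw]
PU: pen up
FD 17: (2.196,-16) -> (16.919,-7.5) [heading=30, move]
FD 13: (16.919,-7.5) -> (28.177,-1) [heading=30, move]
Final: pos=(28.177,-1), heading=30, 4 segment(s) drawn

Segment lengths:
  seg 1: (-3,1) -> (-3,-19), length = 20
  seg 2: (-3,-19) -> (-17.722,-27.5), length = 17
  seg 3: (-17.722,-27.5) -> (-7.33,-21.5), length = 12
  seg 4: (-7.33,-21.5) -> (2.196,-16), length = 11
Total = 60

Answer: 60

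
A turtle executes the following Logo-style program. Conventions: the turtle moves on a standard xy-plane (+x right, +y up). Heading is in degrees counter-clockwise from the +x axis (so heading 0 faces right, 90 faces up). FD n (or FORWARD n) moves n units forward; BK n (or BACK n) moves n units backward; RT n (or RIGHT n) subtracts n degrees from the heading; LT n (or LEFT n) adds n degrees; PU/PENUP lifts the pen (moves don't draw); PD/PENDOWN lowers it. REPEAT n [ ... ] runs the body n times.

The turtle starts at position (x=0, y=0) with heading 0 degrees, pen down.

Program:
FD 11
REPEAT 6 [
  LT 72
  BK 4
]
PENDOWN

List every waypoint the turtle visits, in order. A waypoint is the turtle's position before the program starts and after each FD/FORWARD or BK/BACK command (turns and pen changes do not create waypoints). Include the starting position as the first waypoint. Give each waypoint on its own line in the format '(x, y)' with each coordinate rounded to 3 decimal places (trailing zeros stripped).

Executing turtle program step by step:
Start: pos=(0,0), heading=0, pen down
FD 11: (0,0) -> (11,0) [heading=0, draw]
REPEAT 6 [
  -- iteration 1/6 --
  LT 72: heading 0 -> 72
  BK 4: (11,0) -> (9.764,-3.804) [heading=72, draw]
  -- iteration 2/6 --
  LT 72: heading 72 -> 144
  BK 4: (9.764,-3.804) -> (13,-6.155) [heading=144, draw]
  -- iteration 3/6 --
  LT 72: heading 144 -> 216
  BK 4: (13,-6.155) -> (16.236,-3.804) [heading=216, draw]
  -- iteration 4/6 --
  LT 72: heading 216 -> 288
  BK 4: (16.236,-3.804) -> (15,0) [heading=288, draw]
  -- iteration 5/6 --
  LT 72: heading 288 -> 0
  BK 4: (15,0) -> (11,0) [heading=0, draw]
  -- iteration 6/6 --
  LT 72: heading 0 -> 72
  BK 4: (11,0) -> (9.764,-3.804) [heading=72, draw]
]
PD: pen down
Final: pos=(9.764,-3.804), heading=72, 7 segment(s) drawn
Waypoints (8 total):
(0, 0)
(11, 0)
(9.764, -3.804)
(13, -6.155)
(16.236, -3.804)
(15, 0)
(11, 0)
(9.764, -3.804)

Answer: (0, 0)
(11, 0)
(9.764, -3.804)
(13, -6.155)
(16.236, -3.804)
(15, 0)
(11, 0)
(9.764, -3.804)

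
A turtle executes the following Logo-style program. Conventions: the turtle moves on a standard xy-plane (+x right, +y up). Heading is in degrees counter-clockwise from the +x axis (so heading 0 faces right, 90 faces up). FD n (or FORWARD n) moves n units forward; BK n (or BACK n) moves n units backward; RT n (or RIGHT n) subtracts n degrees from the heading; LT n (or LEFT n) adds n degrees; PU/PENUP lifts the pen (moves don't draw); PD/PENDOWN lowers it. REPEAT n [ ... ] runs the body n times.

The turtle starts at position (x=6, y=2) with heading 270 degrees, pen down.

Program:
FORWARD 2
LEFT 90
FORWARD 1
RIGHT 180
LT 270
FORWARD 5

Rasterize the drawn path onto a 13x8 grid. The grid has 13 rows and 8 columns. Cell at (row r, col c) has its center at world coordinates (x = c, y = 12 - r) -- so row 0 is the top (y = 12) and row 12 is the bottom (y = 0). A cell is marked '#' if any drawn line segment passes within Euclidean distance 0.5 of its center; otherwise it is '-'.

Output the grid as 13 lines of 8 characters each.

Answer: --------
--------
--------
--------
--------
--------
--------
-------#
-------#
-------#
------##
------##
------##

Derivation:
Segment 0: (6,2) -> (6,0)
Segment 1: (6,0) -> (7,-0)
Segment 2: (7,-0) -> (7,5)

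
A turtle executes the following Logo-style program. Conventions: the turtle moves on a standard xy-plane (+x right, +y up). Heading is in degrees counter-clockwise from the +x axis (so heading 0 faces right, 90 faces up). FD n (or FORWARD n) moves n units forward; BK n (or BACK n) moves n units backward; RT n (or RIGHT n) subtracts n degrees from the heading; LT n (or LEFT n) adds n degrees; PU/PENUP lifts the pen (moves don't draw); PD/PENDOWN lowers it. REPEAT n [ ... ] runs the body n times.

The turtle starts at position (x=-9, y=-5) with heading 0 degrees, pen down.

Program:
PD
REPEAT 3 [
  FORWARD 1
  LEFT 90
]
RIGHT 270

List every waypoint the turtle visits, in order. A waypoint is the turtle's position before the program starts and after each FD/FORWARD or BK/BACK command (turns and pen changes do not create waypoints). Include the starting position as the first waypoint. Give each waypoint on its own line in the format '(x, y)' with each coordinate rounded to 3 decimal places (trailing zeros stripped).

Answer: (-9, -5)
(-8, -5)
(-8, -4)
(-9, -4)

Derivation:
Executing turtle program step by step:
Start: pos=(-9,-5), heading=0, pen down
PD: pen down
REPEAT 3 [
  -- iteration 1/3 --
  FD 1: (-9,-5) -> (-8,-5) [heading=0, draw]
  LT 90: heading 0 -> 90
  -- iteration 2/3 --
  FD 1: (-8,-5) -> (-8,-4) [heading=90, draw]
  LT 90: heading 90 -> 180
  -- iteration 3/3 --
  FD 1: (-8,-4) -> (-9,-4) [heading=180, draw]
  LT 90: heading 180 -> 270
]
RT 270: heading 270 -> 0
Final: pos=(-9,-4), heading=0, 3 segment(s) drawn
Waypoints (4 total):
(-9, -5)
(-8, -5)
(-8, -4)
(-9, -4)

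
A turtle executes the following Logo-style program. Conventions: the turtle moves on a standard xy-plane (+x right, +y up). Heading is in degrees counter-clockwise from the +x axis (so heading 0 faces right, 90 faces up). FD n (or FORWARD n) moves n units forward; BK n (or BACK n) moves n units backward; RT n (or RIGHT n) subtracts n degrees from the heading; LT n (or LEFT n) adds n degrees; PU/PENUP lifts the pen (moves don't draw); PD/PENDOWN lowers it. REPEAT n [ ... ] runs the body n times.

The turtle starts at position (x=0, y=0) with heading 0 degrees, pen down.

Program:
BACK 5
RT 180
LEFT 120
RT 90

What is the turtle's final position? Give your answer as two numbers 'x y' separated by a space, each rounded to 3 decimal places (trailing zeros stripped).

Executing turtle program step by step:
Start: pos=(0,0), heading=0, pen down
BK 5: (0,0) -> (-5,0) [heading=0, draw]
RT 180: heading 0 -> 180
LT 120: heading 180 -> 300
RT 90: heading 300 -> 210
Final: pos=(-5,0), heading=210, 1 segment(s) drawn

Answer: -5 0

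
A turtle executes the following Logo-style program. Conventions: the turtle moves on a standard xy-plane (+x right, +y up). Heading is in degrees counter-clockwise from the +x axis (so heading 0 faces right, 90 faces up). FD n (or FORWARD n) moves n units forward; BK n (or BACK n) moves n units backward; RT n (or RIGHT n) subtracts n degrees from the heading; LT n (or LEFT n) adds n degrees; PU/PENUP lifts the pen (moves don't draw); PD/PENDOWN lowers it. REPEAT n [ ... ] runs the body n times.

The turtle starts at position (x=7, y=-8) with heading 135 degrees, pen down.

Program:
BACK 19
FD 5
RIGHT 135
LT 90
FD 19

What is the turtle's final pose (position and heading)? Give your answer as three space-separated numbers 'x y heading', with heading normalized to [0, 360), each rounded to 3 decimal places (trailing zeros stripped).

Executing turtle program step by step:
Start: pos=(7,-8), heading=135, pen down
BK 19: (7,-8) -> (20.435,-21.435) [heading=135, draw]
FD 5: (20.435,-21.435) -> (16.899,-17.899) [heading=135, draw]
RT 135: heading 135 -> 0
LT 90: heading 0 -> 90
FD 19: (16.899,-17.899) -> (16.899,1.101) [heading=90, draw]
Final: pos=(16.899,1.101), heading=90, 3 segment(s) drawn

Answer: 16.899 1.101 90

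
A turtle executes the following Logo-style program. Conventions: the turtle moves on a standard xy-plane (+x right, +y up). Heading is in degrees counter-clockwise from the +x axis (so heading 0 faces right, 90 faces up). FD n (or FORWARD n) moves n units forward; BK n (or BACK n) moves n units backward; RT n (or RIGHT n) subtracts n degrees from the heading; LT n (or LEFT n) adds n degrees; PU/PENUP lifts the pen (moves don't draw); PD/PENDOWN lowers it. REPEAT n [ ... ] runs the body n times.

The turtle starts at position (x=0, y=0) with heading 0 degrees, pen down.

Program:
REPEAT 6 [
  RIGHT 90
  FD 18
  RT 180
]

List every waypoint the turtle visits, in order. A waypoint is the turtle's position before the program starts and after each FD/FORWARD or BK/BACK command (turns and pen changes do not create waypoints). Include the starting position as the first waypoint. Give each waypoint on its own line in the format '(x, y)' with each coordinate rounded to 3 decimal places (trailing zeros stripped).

Answer: (0, 0)
(0, -18)
(18, -18)
(18, 0)
(0, 0)
(0, -18)
(18, -18)

Derivation:
Executing turtle program step by step:
Start: pos=(0,0), heading=0, pen down
REPEAT 6 [
  -- iteration 1/6 --
  RT 90: heading 0 -> 270
  FD 18: (0,0) -> (0,-18) [heading=270, draw]
  RT 180: heading 270 -> 90
  -- iteration 2/6 --
  RT 90: heading 90 -> 0
  FD 18: (0,-18) -> (18,-18) [heading=0, draw]
  RT 180: heading 0 -> 180
  -- iteration 3/6 --
  RT 90: heading 180 -> 90
  FD 18: (18,-18) -> (18,0) [heading=90, draw]
  RT 180: heading 90 -> 270
  -- iteration 4/6 --
  RT 90: heading 270 -> 180
  FD 18: (18,0) -> (0,0) [heading=180, draw]
  RT 180: heading 180 -> 0
  -- iteration 5/6 --
  RT 90: heading 0 -> 270
  FD 18: (0,0) -> (0,-18) [heading=270, draw]
  RT 180: heading 270 -> 90
  -- iteration 6/6 --
  RT 90: heading 90 -> 0
  FD 18: (0,-18) -> (18,-18) [heading=0, draw]
  RT 180: heading 0 -> 180
]
Final: pos=(18,-18), heading=180, 6 segment(s) drawn
Waypoints (7 total):
(0, 0)
(0, -18)
(18, -18)
(18, 0)
(0, 0)
(0, -18)
(18, -18)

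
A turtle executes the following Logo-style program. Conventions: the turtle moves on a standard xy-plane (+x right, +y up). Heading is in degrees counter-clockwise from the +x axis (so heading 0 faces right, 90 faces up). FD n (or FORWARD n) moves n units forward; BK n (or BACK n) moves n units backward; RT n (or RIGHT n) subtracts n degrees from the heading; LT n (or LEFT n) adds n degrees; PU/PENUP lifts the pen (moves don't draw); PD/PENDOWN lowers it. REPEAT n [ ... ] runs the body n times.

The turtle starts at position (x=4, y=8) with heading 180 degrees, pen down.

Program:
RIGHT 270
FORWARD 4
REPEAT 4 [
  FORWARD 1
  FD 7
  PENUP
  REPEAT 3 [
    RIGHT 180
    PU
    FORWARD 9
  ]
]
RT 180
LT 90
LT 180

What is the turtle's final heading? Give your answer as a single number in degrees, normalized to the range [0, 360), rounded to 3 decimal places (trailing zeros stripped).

Answer: 0

Derivation:
Executing turtle program step by step:
Start: pos=(4,8), heading=180, pen down
RT 270: heading 180 -> 270
FD 4: (4,8) -> (4,4) [heading=270, draw]
REPEAT 4 [
  -- iteration 1/4 --
  FD 1: (4,4) -> (4,3) [heading=270, draw]
  FD 7: (4,3) -> (4,-4) [heading=270, draw]
  PU: pen up
  REPEAT 3 [
    -- iteration 1/3 --
    RT 180: heading 270 -> 90
    PU: pen up
    FD 9: (4,-4) -> (4,5) [heading=90, move]
    -- iteration 2/3 --
    RT 180: heading 90 -> 270
    PU: pen up
    FD 9: (4,5) -> (4,-4) [heading=270, move]
    -- iteration 3/3 --
    RT 180: heading 270 -> 90
    PU: pen up
    FD 9: (4,-4) -> (4,5) [heading=90, move]
  ]
  -- iteration 2/4 --
  FD 1: (4,5) -> (4,6) [heading=90, move]
  FD 7: (4,6) -> (4,13) [heading=90, move]
  PU: pen up
  REPEAT 3 [
    -- iteration 1/3 --
    RT 180: heading 90 -> 270
    PU: pen up
    FD 9: (4,13) -> (4,4) [heading=270, move]
    -- iteration 2/3 --
    RT 180: heading 270 -> 90
    PU: pen up
    FD 9: (4,4) -> (4,13) [heading=90, move]
    -- iteration 3/3 --
    RT 180: heading 90 -> 270
    PU: pen up
    FD 9: (4,13) -> (4,4) [heading=270, move]
  ]
  -- iteration 3/4 --
  FD 1: (4,4) -> (4,3) [heading=270, move]
  FD 7: (4,3) -> (4,-4) [heading=270, move]
  PU: pen up
  REPEAT 3 [
    -- iteration 1/3 --
    RT 180: heading 270 -> 90
    PU: pen up
    FD 9: (4,-4) -> (4,5) [heading=90, move]
    -- iteration 2/3 --
    RT 180: heading 90 -> 270
    PU: pen up
    FD 9: (4,5) -> (4,-4) [heading=270, move]
    -- iteration 3/3 --
    RT 180: heading 270 -> 90
    PU: pen up
    FD 9: (4,-4) -> (4,5) [heading=90, move]
  ]
  -- iteration 4/4 --
  FD 1: (4,5) -> (4,6) [heading=90, move]
  FD 7: (4,6) -> (4,13) [heading=90, move]
  PU: pen up
  REPEAT 3 [
    -- iteration 1/3 --
    RT 180: heading 90 -> 270
    PU: pen up
    FD 9: (4,13) -> (4,4) [heading=270, move]
    -- iteration 2/3 --
    RT 180: heading 270 -> 90
    PU: pen up
    FD 9: (4,4) -> (4,13) [heading=90, move]
    -- iteration 3/3 --
    RT 180: heading 90 -> 270
    PU: pen up
    FD 9: (4,13) -> (4,4) [heading=270, move]
  ]
]
RT 180: heading 270 -> 90
LT 90: heading 90 -> 180
LT 180: heading 180 -> 0
Final: pos=(4,4), heading=0, 3 segment(s) drawn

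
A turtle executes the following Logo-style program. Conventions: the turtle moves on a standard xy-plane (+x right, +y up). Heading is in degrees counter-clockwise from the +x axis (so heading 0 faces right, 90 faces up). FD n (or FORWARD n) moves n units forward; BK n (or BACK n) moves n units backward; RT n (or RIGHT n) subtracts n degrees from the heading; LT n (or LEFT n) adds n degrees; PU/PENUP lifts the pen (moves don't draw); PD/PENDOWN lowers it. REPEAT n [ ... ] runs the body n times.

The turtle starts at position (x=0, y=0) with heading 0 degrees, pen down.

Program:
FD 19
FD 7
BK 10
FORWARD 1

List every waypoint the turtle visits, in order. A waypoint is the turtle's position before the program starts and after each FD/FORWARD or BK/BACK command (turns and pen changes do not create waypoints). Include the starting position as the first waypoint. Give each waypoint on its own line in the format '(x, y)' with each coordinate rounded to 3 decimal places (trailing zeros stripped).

Executing turtle program step by step:
Start: pos=(0,0), heading=0, pen down
FD 19: (0,0) -> (19,0) [heading=0, draw]
FD 7: (19,0) -> (26,0) [heading=0, draw]
BK 10: (26,0) -> (16,0) [heading=0, draw]
FD 1: (16,0) -> (17,0) [heading=0, draw]
Final: pos=(17,0), heading=0, 4 segment(s) drawn
Waypoints (5 total):
(0, 0)
(19, 0)
(26, 0)
(16, 0)
(17, 0)

Answer: (0, 0)
(19, 0)
(26, 0)
(16, 0)
(17, 0)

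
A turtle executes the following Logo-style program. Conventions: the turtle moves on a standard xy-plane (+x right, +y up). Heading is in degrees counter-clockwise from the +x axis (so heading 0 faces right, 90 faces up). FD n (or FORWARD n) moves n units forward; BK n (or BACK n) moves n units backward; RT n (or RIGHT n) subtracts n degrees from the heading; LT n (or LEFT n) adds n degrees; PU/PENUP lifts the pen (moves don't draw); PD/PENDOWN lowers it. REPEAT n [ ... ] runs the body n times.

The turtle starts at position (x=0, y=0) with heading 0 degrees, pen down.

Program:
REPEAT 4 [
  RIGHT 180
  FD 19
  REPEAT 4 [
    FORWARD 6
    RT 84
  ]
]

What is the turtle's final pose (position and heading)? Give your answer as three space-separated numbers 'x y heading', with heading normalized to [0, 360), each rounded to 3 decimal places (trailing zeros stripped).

Executing turtle program step by step:
Start: pos=(0,0), heading=0, pen down
REPEAT 4 [
  -- iteration 1/4 --
  RT 180: heading 0 -> 180
  FD 19: (0,0) -> (-19,0) [heading=180, draw]
  REPEAT 4 [
    -- iteration 1/4 --
    FD 6: (-19,0) -> (-25,0) [heading=180, draw]
    RT 84: heading 180 -> 96
    -- iteration 2/4 --
    FD 6: (-25,0) -> (-25.627,5.967) [heading=96, draw]
    RT 84: heading 96 -> 12
    -- iteration 3/4 --
    FD 6: (-25.627,5.967) -> (-19.758,7.215) [heading=12, draw]
    RT 84: heading 12 -> 288
    -- iteration 4/4 --
    FD 6: (-19.758,7.215) -> (-17.904,1.508) [heading=288, draw]
    RT 84: heading 288 -> 204
  ]
  -- iteration 2/4 --
  RT 180: heading 204 -> 24
  FD 19: (-17.904,1.508) -> (-0.547,9.236) [heading=24, draw]
  REPEAT 4 [
    -- iteration 1/4 --
    FD 6: (-0.547,9.236) -> (4.934,11.677) [heading=24, draw]
    RT 84: heading 24 -> 300
    -- iteration 2/4 --
    FD 6: (4.934,11.677) -> (7.934,6.481) [heading=300, draw]
    RT 84: heading 300 -> 216
    -- iteration 3/4 --
    FD 6: (7.934,6.481) -> (3.08,2.954) [heading=216, draw]
    RT 84: heading 216 -> 132
    -- iteration 4/4 --
    FD 6: (3.08,2.954) -> (-0.934,7.413) [heading=132, draw]
    RT 84: heading 132 -> 48
  ]
  -- iteration 3/4 --
  RT 180: heading 48 -> 228
  FD 19: (-0.934,7.413) -> (-13.648,-6.707) [heading=228, draw]
  REPEAT 4 [
    -- iteration 1/4 --
    FD 6: (-13.648,-6.707) -> (-17.663,-11.166) [heading=228, draw]
    RT 84: heading 228 -> 144
    -- iteration 2/4 --
    FD 6: (-17.663,-11.166) -> (-22.517,-7.639) [heading=144, draw]
    RT 84: heading 144 -> 60
    -- iteration 3/4 --
    FD 6: (-22.517,-7.639) -> (-19.517,-2.443) [heading=60, draw]
    RT 84: heading 60 -> 336
    -- iteration 4/4 --
    FD 6: (-19.517,-2.443) -> (-14.036,-4.883) [heading=336, draw]
    RT 84: heading 336 -> 252
  ]
  -- iteration 4/4 --
  RT 180: heading 252 -> 72
  FD 19: (-14.036,-4.883) -> (-8.164,13.187) [heading=72, draw]
  REPEAT 4 [
    -- iteration 1/4 --
    FD 6: (-8.164,13.187) -> (-6.31,18.893) [heading=72, draw]
    RT 84: heading 72 -> 348
    -- iteration 2/4 --
    FD 6: (-6.31,18.893) -> (-0.441,17.645) [heading=348, draw]
    RT 84: heading 348 -> 264
    -- iteration 3/4 --
    FD 6: (-0.441,17.645) -> (-1.068,11.678) [heading=264, draw]
    RT 84: heading 264 -> 180
    -- iteration 4/4 --
    FD 6: (-1.068,11.678) -> (-7.068,11.678) [heading=180, draw]
    RT 84: heading 180 -> 96
  ]
]
Final: pos=(-7.068,11.678), heading=96, 20 segment(s) drawn

Answer: -7.068 11.678 96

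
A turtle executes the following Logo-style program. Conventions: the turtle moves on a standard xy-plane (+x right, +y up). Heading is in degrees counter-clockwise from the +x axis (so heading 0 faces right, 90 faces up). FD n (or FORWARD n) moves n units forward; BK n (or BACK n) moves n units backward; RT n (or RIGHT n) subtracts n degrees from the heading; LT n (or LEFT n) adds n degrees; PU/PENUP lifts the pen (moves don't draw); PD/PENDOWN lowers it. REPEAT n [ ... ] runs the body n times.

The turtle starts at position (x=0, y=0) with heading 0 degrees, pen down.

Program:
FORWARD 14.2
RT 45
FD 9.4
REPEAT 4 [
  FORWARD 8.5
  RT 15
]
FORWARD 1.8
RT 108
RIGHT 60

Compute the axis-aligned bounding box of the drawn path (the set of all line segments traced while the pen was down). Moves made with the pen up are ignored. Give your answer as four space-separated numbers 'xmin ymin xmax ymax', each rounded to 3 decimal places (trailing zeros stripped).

Executing turtle program step by step:
Start: pos=(0,0), heading=0, pen down
FD 14.2: (0,0) -> (14.2,0) [heading=0, draw]
RT 45: heading 0 -> 315
FD 9.4: (14.2,0) -> (20.847,-6.647) [heading=315, draw]
REPEAT 4 [
  -- iteration 1/4 --
  FD 8.5: (20.847,-6.647) -> (26.857,-12.657) [heading=315, draw]
  RT 15: heading 315 -> 300
  -- iteration 2/4 --
  FD 8.5: (26.857,-12.657) -> (31.107,-20.018) [heading=300, draw]
  RT 15: heading 300 -> 285
  -- iteration 3/4 --
  FD 8.5: (31.107,-20.018) -> (33.307,-28.229) [heading=285, draw]
  RT 15: heading 285 -> 270
  -- iteration 4/4 --
  FD 8.5: (33.307,-28.229) -> (33.307,-36.729) [heading=270, draw]
  RT 15: heading 270 -> 255
]
FD 1.8: (33.307,-36.729) -> (32.841,-38.467) [heading=255, draw]
RT 108: heading 255 -> 147
RT 60: heading 147 -> 87
Final: pos=(32.841,-38.467), heading=87, 7 segment(s) drawn

Segment endpoints: x in {0, 14.2, 20.847, 26.857, 31.107, 32.841, 33.307}, y in {-38.467, -36.729, -28.229, -20.018, -12.657, -6.647, 0}
xmin=0, ymin=-38.467, xmax=33.307, ymax=0

Answer: 0 -38.467 33.307 0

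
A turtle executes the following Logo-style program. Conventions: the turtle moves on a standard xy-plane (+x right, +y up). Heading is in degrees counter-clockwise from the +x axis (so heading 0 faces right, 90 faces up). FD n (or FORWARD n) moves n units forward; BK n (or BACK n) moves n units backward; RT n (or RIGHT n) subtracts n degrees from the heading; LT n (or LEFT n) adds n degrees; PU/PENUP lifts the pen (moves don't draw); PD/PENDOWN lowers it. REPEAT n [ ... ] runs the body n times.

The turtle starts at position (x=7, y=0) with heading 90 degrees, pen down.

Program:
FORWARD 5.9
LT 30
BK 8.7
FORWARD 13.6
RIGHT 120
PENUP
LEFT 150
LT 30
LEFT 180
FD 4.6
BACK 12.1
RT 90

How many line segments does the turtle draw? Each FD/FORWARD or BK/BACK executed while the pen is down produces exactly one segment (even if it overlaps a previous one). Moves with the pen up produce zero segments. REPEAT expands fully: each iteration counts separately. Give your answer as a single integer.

Answer: 3

Derivation:
Executing turtle program step by step:
Start: pos=(7,0), heading=90, pen down
FD 5.9: (7,0) -> (7,5.9) [heading=90, draw]
LT 30: heading 90 -> 120
BK 8.7: (7,5.9) -> (11.35,-1.634) [heading=120, draw]
FD 13.6: (11.35,-1.634) -> (4.55,10.144) [heading=120, draw]
RT 120: heading 120 -> 0
PU: pen up
LT 150: heading 0 -> 150
LT 30: heading 150 -> 180
LT 180: heading 180 -> 0
FD 4.6: (4.55,10.144) -> (9.15,10.144) [heading=0, move]
BK 12.1: (9.15,10.144) -> (-2.95,10.144) [heading=0, move]
RT 90: heading 0 -> 270
Final: pos=(-2.95,10.144), heading=270, 3 segment(s) drawn
Segments drawn: 3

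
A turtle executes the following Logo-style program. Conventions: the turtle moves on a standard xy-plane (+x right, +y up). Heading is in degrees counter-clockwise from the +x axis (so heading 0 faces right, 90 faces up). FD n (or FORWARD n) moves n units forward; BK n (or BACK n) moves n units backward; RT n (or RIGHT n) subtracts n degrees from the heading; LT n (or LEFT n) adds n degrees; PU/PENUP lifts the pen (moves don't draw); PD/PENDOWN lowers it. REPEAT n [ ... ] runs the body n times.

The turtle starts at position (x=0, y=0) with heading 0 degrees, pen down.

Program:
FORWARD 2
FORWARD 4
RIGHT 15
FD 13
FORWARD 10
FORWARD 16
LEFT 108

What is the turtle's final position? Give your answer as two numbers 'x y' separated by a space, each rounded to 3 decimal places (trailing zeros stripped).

Executing turtle program step by step:
Start: pos=(0,0), heading=0, pen down
FD 2: (0,0) -> (2,0) [heading=0, draw]
FD 4: (2,0) -> (6,0) [heading=0, draw]
RT 15: heading 0 -> 345
FD 13: (6,0) -> (18.557,-3.365) [heading=345, draw]
FD 10: (18.557,-3.365) -> (28.216,-5.953) [heading=345, draw]
FD 16: (28.216,-5.953) -> (43.671,-10.094) [heading=345, draw]
LT 108: heading 345 -> 93
Final: pos=(43.671,-10.094), heading=93, 5 segment(s) drawn

Answer: 43.671 -10.094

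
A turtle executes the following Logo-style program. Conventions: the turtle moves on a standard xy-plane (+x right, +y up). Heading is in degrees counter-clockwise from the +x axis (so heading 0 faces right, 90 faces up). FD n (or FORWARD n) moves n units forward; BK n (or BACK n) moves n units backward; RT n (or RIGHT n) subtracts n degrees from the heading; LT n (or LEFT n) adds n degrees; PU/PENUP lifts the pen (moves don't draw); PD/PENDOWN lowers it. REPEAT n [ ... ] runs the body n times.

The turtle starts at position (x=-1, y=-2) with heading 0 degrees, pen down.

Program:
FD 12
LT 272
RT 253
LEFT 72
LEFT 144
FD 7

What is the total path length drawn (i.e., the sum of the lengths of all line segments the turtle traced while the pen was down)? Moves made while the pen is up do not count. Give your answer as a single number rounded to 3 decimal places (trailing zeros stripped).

Answer: 19

Derivation:
Executing turtle program step by step:
Start: pos=(-1,-2), heading=0, pen down
FD 12: (-1,-2) -> (11,-2) [heading=0, draw]
LT 272: heading 0 -> 272
RT 253: heading 272 -> 19
LT 72: heading 19 -> 91
LT 144: heading 91 -> 235
FD 7: (11,-2) -> (6.985,-7.734) [heading=235, draw]
Final: pos=(6.985,-7.734), heading=235, 2 segment(s) drawn

Segment lengths:
  seg 1: (-1,-2) -> (11,-2), length = 12
  seg 2: (11,-2) -> (6.985,-7.734), length = 7
Total = 19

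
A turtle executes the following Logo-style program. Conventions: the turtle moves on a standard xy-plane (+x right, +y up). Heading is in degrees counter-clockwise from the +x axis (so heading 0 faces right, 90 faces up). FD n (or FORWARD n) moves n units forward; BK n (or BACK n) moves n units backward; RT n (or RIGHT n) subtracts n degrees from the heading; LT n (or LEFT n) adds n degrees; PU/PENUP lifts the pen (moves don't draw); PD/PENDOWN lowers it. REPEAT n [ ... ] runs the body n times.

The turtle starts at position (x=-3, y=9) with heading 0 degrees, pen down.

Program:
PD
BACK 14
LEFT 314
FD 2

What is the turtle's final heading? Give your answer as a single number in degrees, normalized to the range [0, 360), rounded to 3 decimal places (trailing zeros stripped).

Executing turtle program step by step:
Start: pos=(-3,9), heading=0, pen down
PD: pen down
BK 14: (-3,9) -> (-17,9) [heading=0, draw]
LT 314: heading 0 -> 314
FD 2: (-17,9) -> (-15.611,7.561) [heading=314, draw]
Final: pos=(-15.611,7.561), heading=314, 2 segment(s) drawn

Answer: 314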